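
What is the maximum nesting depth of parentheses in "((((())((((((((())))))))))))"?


Input: "((((())((((((((())))))))))))"
Tracking depth:
  Position 0 '(': depth becomes 1
  Position 1 '(': depth becomes 2
  Position 2 '(': depth becomes 3
  Position 3 '(': depth becomes 4
  Position 4 '(': depth becomes 5
  Position 5 ')': depth becomes 4
  Position 6 ')': depth becomes 3
  Position 7 '(': depth becomes 4
  Position 8 '(': depth becomes 5
  Position 9 '(': depth becomes 6
  Position 10 '(': depth becomes 7
  Position 11 '(': depth becomes 8
  Position 12 '(': depth becomes 9
  Position 13 '(': depth becomes 10
  Position 14 '(': depth becomes 11
  Position 15 '(': depth becomes 12
  Position 16 ')': depth becomes 11
  Position 17 ')': depth becomes 10
  Position 18 ')': depth becomes 9
  Position 19 ')': depth becomes 8
  Position 20 ')': depth becomes 7
  Position 21 ')': depth becomes 6
  Position 22 ')': depth becomes 5
  Position 23 ')': depth becomes 4
  Position 24 ')': depth becomes 3
  Position 25 ')': depth becomes 2
  Position 26 ')': depth becomes 1
  Position 27 ')': depth becomes 0
Maximum depth reached: 12

12


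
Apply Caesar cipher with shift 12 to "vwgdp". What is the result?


Caesar cipher: shift "vwgdp" by 12
  'v' (pos 21) + 12 = pos 7 = 'h'
  'w' (pos 22) + 12 = pos 8 = 'i'
  'g' (pos 6) + 12 = pos 18 = 's'
  'd' (pos 3) + 12 = pos 15 = 'p'
  'p' (pos 15) + 12 = pos 1 = 'b'
Result: hispb

hispb


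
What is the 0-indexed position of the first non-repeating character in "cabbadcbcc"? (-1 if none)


Input: cabbadcbcc
Character frequencies:
  'a': 2
  'b': 3
  'c': 4
  'd': 1
Scanning left to right for freq == 1:
  Position 0 ('c'): freq=4, skip
  Position 1 ('a'): freq=2, skip
  Position 2 ('b'): freq=3, skip
  Position 3 ('b'): freq=3, skip
  Position 4 ('a'): freq=2, skip
  Position 5 ('d'): unique! => answer = 5

5


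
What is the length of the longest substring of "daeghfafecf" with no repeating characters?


Input: "daeghfafecf"
Sliding window (track last position of each char):
  Position 0 ('d'): window [0,0] length 1 -- new best
  Position 1 ('a'): window [0,1] length 2 -- new best
  Position 2 ('e'): window [0,2] length 3 -- new best
  Position 3 ('g'): window [0,3] length 4 -- new best
  Position 4 ('h'): window [0,4] length 5 -- new best
  Position 5 ('f'): window [0,5] length 6 -- new best
  Position 6 ('a'): repeat (last at 1), move window start to 2
  Position 6 ('a'): window [2,6] length 5
  Position 7 ('f'): repeat (last at 5), move window start to 6
  Position 7 ('f'): window [6,7] length 2
  Position 8 ('e'): window [6,8] length 3
  Position 9 ('c'): window [6,9] length 4
  Position 10 ('f'): repeat (last at 7), move window start to 8
  Position 10 ('f'): window [8,10] length 3
Longest substring with no repeats: "daeghf" with length 6

6


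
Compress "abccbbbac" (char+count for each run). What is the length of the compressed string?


Input: abccbbbac
Runs:
  'a' x 1 => "a1"
  'b' x 1 => "b1"
  'c' x 2 => "c2"
  'b' x 3 => "b3"
  'a' x 1 => "a1"
  'c' x 1 => "c1"
Compressed: "a1b1c2b3a1c1"
Compressed length: 12

12


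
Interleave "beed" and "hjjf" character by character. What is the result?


Interleaving "beed" and "hjjf":
  Position 0: 'b' from first, 'h' from second => "bh"
  Position 1: 'e' from first, 'j' from second => "ej"
  Position 2: 'e' from first, 'j' from second => "ej"
  Position 3: 'd' from first, 'f' from second => "df"
Result: bhejejdf

bhejejdf


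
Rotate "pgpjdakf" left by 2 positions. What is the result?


Input: "pgpjdakf", rotate left by 2
First 2 characters: "pg"
Remaining characters: "pjdakf"
Concatenate remaining + first: "pjdakf" + "pg" = "pjdakfpg"

pjdakfpg


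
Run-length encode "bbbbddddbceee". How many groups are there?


Input: bbbbddddbceee
Scanning for consecutive runs:
  Group 1: 'b' x 4 (positions 0-3)
  Group 2: 'd' x 4 (positions 4-7)
  Group 3: 'b' x 1 (positions 8-8)
  Group 4: 'c' x 1 (positions 9-9)
  Group 5: 'e' x 3 (positions 10-12)
Total groups: 5

5


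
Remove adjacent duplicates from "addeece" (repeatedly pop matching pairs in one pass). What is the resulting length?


Input: addeece
Stack-based adjacent duplicate removal:
  Read 'a': push. Stack: a
  Read 'd': push. Stack: ad
  Read 'd': matches stack top 'd' => pop. Stack: a
  Read 'e': push. Stack: ae
  Read 'e': matches stack top 'e' => pop. Stack: a
  Read 'c': push. Stack: ac
  Read 'e': push. Stack: ace
Final stack: "ace" (length 3)

3


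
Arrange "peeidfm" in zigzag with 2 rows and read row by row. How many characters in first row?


Zigzag "peeidfm" into 2 rows:
Placing characters:
  'p' => row 0
  'e' => row 1
  'e' => row 0
  'i' => row 1
  'd' => row 0
  'f' => row 1
  'm' => row 0
Rows:
  Row 0: "pedm"
  Row 1: "eif"
First row length: 4

4


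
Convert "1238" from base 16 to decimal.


Input: "1238" in base 16
Positional expansion:
  Digit '1' (value 1) x 16^3 = 4096
  Digit '2' (value 2) x 16^2 = 512
  Digit '3' (value 3) x 16^1 = 48
  Digit '8' (value 8) x 16^0 = 8
Sum = 4664

4664


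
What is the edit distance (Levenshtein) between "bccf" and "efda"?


Computing edit distance: "bccf" -> "efda"
DP table:
           e    f    d    a
      0    1    2    3    4
  b   1    1    2    3    4
  c   2    2    2    3    4
  c   3    3    3    3    4
  f   4    4    3    4    4
Edit distance = dp[4][4] = 4

4


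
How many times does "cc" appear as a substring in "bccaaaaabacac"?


Searching for "cc" in "bccaaaaabacac"
Scanning each position:
  Position 0: "bc" => no
  Position 1: "cc" => MATCH
  Position 2: "ca" => no
  Position 3: "aa" => no
  Position 4: "aa" => no
  Position 5: "aa" => no
  Position 6: "aa" => no
  Position 7: "ab" => no
  Position 8: "ba" => no
  Position 9: "ac" => no
  Position 10: "ca" => no
  Position 11: "ac" => no
Total occurrences: 1

1


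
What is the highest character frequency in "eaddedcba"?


Input: eaddedcba
Character counts:
  'a': 2
  'b': 1
  'c': 1
  'd': 3
  'e': 2
Maximum frequency: 3

3


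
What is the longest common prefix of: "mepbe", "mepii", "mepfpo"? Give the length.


Words: mepbe, mepii, mepfpo
  Position 0: all 'm' => match
  Position 1: all 'e' => match
  Position 2: all 'p' => match
  Position 3: ('b', 'i', 'f') => mismatch, stop
LCP = "mep" (length 3)

3


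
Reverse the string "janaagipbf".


Input: janaagipbf
Reading characters right to left:
  Position 9: 'f'
  Position 8: 'b'
  Position 7: 'p'
  Position 6: 'i'
  Position 5: 'g'
  Position 4: 'a'
  Position 3: 'a'
  Position 2: 'n'
  Position 1: 'a'
  Position 0: 'j'
Reversed: fbpigaanaj

fbpigaanaj


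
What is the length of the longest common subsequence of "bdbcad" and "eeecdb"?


LCS of "bdbcad" and "eeecdb"
DP table:
           e    e    e    c    d    b
      0    0    0    0    0    0    0
  b   0    0    0    0    0    0    1
  d   0    0    0    0    0    1    1
  b   0    0    0    0    0    1    2
  c   0    0    0    0    1    1    2
  a   0    0    0    0    1    1    2
  d   0    0    0    0    1    2    2
LCS length = dp[6][6] = 2

2


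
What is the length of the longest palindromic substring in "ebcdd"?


Input: "ebcdd"
Checking substrings for palindromes:
  [3:5] "dd" (len 2) => palindrome
Longest palindromic substring: "dd" with length 2

2


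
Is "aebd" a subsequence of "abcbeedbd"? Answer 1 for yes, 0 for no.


Check if "aebd" is a subsequence of "abcbeedbd"
Greedy scan:
  Position 0 ('a'): matches sub[0] = 'a'
  Position 1 ('b'): no match needed
  Position 2 ('c'): no match needed
  Position 3 ('b'): no match needed
  Position 4 ('e'): matches sub[1] = 'e'
  Position 5 ('e'): no match needed
  Position 6 ('d'): no match needed
  Position 7 ('b'): matches sub[2] = 'b'
  Position 8 ('d'): matches sub[3] = 'd'
All 4 characters matched => is a subsequence

1


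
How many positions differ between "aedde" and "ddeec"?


Comparing "aedde" and "ddeec" position by position:
  Position 0: 'a' vs 'd' => DIFFER
  Position 1: 'e' vs 'd' => DIFFER
  Position 2: 'd' vs 'e' => DIFFER
  Position 3: 'd' vs 'e' => DIFFER
  Position 4: 'e' vs 'c' => DIFFER
Positions that differ: 5

5


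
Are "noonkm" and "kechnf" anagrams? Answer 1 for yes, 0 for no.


Strings: "noonkm", "kechnf"
Sorted first:  kmnnoo
Sorted second: cefhkn
Differ at position 0: 'k' vs 'c' => not anagrams

0


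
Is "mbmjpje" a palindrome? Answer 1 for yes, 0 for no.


Input: mbmjpje
Reversed: ejpjmbm
  Compare pos 0 ('m') with pos 6 ('e'): MISMATCH
  Compare pos 1 ('b') with pos 5 ('j'): MISMATCH
  Compare pos 2 ('m') with pos 4 ('p'): MISMATCH
Result: not a palindrome

0


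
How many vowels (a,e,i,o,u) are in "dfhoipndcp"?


Input: dfhoipndcp
Checking each character:
  'd' at position 0: consonant
  'f' at position 1: consonant
  'h' at position 2: consonant
  'o' at position 3: vowel (running total: 1)
  'i' at position 4: vowel (running total: 2)
  'p' at position 5: consonant
  'n' at position 6: consonant
  'd' at position 7: consonant
  'c' at position 8: consonant
  'p' at position 9: consonant
Total vowels: 2

2


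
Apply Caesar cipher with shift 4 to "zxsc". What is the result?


Caesar cipher: shift "zxsc" by 4
  'z' (pos 25) + 4 = pos 3 = 'd'
  'x' (pos 23) + 4 = pos 1 = 'b'
  's' (pos 18) + 4 = pos 22 = 'w'
  'c' (pos 2) + 4 = pos 6 = 'g'
Result: dbwg

dbwg


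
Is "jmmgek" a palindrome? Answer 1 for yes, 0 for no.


Input: jmmgek
Reversed: kegmmj
  Compare pos 0 ('j') with pos 5 ('k'): MISMATCH
  Compare pos 1 ('m') with pos 4 ('e'): MISMATCH
  Compare pos 2 ('m') with pos 3 ('g'): MISMATCH
Result: not a palindrome

0


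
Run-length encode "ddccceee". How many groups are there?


Input: ddccceee
Scanning for consecutive runs:
  Group 1: 'd' x 2 (positions 0-1)
  Group 2: 'c' x 3 (positions 2-4)
  Group 3: 'e' x 3 (positions 5-7)
Total groups: 3

3


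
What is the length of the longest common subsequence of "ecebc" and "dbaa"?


LCS of "ecebc" and "dbaa"
DP table:
           d    b    a    a
      0    0    0    0    0
  e   0    0    0    0    0
  c   0    0    0    0    0
  e   0    0    0    0    0
  b   0    0    1    1    1
  c   0    0    1    1    1
LCS length = dp[5][4] = 1

1


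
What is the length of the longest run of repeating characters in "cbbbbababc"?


Input: "cbbbbababc"
Scanning for longest run:
  Position 1 ('b'): new char, reset run to 1
  Position 2 ('b'): continues run of 'b', length=2
  Position 3 ('b'): continues run of 'b', length=3
  Position 4 ('b'): continues run of 'b', length=4
  Position 5 ('a'): new char, reset run to 1
  Position 6 ('b'): new char, reset run to 1
  Position 7 ('a'): new char, reset run to 1
  Position 8 ('b'): new char, reset run to 1
  Position 9 ('c'): new char, reset run to 1
Longest run: 'b' with length 4

4


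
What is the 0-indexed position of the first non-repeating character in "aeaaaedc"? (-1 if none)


Input: aeaaaedc
Character frequencies:
  'a': 4
  'c': 1
  'd': 1
  'e': 2
Scanning left to right for freq == 1:
  Position 0 ('a'): freq=4, skip
  Position 1 ('e'): freq=2, skip
  Position 2 ('a'): freq=4, skip
  Position 3 ('a'): freq=4, skip
  Position 4 ('a'): freq=4, skip
  Position 5 ('e'): freq=2, skip
  Position 6 ('d'): unique! => answer = 6

6


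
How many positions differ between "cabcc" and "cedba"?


Comparing "cabcc" and "cedba" position by position:
  Position 0: 'c' vs 'c' => same
  Position 1: 'a' vs 'e' => DIFFER
  Position 2: 'b' vs 'd' => DIFFER
  Position 3: 'c' vs 'b' => DIFFER
  Position 4: 'c' vs 'a' => DIFFER
Positions that differ: 4

4


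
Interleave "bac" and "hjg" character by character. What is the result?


Interleaving "bac" and "hjg":
  Position 0: 'b' from first, 'h' from second => "bh"
  Position 1: 'a' from first, 'j' from second => "aj"
  Position 2: 'c' from first, 'g' from second => "cg"
Result: bhajcg

bhajcg


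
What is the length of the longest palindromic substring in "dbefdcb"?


Input: "dbefdcb"
Checking substrings for palindromes:
  No multi-char palindromic substrings found
Longest palindromic substring: "d" with length 1

1


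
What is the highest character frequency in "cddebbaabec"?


Input: cddebbaabec
Character counts:
  'a': 2
  'b': 3
  'c': 2
  'd': 2
  'e': 2
Maximum frequency: 3

3


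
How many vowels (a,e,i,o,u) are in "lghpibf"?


Input: lghpibf
Checking each character:
  'l' at position 0: consonant
  'g' at position 1: consonant
  'h' at position 2: consonant
  'p' at position 3: consonant
  'i' at position 4: vowel (running total: 1)
  'b' at position 5: consonant
  'f' at position 6: consonant
Total vowels: 1

1


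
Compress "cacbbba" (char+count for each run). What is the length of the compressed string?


Input: cacbbba
Runs:
  'c' x 1 => "c1"
  'a' x 1 => "a1"
  'c' x 1 => "c1"
  'b' x 3 => "b3"
  'a' x 1 => "a1"
Compressed: "c1a1c1b3a1"
Compressed length: 10

10


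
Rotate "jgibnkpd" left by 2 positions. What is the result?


Input: "jgibnkpd", rotate left by 2
First 2 characters: "jg"
Remaining characters: "ibnkpd"
Concatenate remaining + first: "ibnkpd" + "jg" = "ibnkpdjg"

ibnkpdjg


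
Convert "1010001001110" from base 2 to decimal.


Input: "1010001001110" in base 2
Positional expansion:
  Digit '1' (value 1) x 2^12 = 4096
  Digit '0' (value 0) x 2^11 = 0
  Digit '1' (value 1) x 2^10 = 1024
  Digit '0' (value 0) x 2^9 = 0
  Digit '0' (value 0) x 2^8 = 0
  Digit '0' (value 0) x 2^7 = 0
  Digit '1' (value 1) x 2^6 = 64
  Digit '0' (value 0) x 2^5 = 0
  Digit '0' (value 0) x 2^4 = 0
  Digit '1' (value 1) x 2^3 = 8
  Digit '1' (value 1) x 2^2 = 4
  Digit '1' (value 1) x 2^1 = 2
  Digit '0' (value 0) x 2^0 = 0
Sum = 5198

5198


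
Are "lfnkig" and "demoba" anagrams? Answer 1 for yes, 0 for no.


Strings: "lfnkig", "demoba"
Sorted first:  fgikln
Sorted second: abdemo
Differ at position 0: 'f' vs 'a' => not anagrams

0


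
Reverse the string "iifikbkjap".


Input: iifikbkjap
Reading characters right to left:
  Position 9: 'p'
  Position 8: 'a'
  Position 7: 'j'
  Position 6: 'k'
  Position 5: 'b'
  Position 4: 'k'
  Position 3: 'i'
  Position 2: 'f'
  Position 1: 'i'
  Position 0: 'i'
Reversed: pajkbkifii

pajkbkifii


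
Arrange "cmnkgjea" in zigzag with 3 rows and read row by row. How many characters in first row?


Zigzag "cmnkgjea" into 3 rows:
Placing characters:
  'c' => row 0
  'm' => row 1
  'n' => row 2
  'k' => row 1
  'g' => row 0
  'j' => row 1
  'e' => row 2
  'a' => row 1
Rows:
  Row 0: "cg"
  Row 1: "mkja"
  Row 2: "ne"
First row length: 2

2


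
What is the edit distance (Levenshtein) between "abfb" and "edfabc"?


Computing edit distance: "abfb" -> "edfabc"
DP table:
           e    d    f    a    b    c
      0    1    2    3    4    5    6
  a   1    1    2    3    3    4    5
  b   2    2    2    3    4    3    4
  f   3    3    3    2    3    4    4
  b   4    4    4    3    3    3    4
Edit distance = dp[4][6] = 4

4


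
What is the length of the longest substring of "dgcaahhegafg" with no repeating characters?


Input: "dgcaahhegafg"
Sliding window (track last position of each char):
  Position 0 ('d'): window [0,0] length 1 -- new best
  Position 1 ('g'): window [0,1] length 2 -- new best
  Position 2 ('c'): window [0,2] length 3 -- new best
  Position 3 ('a'): window [0,3] length 4 -- new best
  Position 4 ('a'): repeat (last at 3), move window start to 4
  Position 4 ('a'): window [4,4] length 1
  Position 5 ('h'): window [4,5] length 2
  Position 6 ('h'): repeat (last at 5), move window start to 6
  Position 6 ('h'): window [6,6] length 1
  Position 7 ('e'): window [6,7] length 2
  Position 8 ('g'): window [6,8] length 3
  Position 9 ('a'): window [6,9] length 4
  Position 10 ('f'): window [6,10] length 5 -- new best
  Position 11 ('g'): repeat (last at 8), move window start to 9
  Position 11 ('g'): window [9,11] length 3
Longest substring with no repeats: "hegaf" with length 5

5


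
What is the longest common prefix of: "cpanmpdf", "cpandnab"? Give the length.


Words: cpanmpdf, cpandnab
  Position 0: all 'c' => match
  Position 1: all 'p' => match
  Position 2: all 'a' => match
  Position 3: all 'n' => match
  Position 4: ('m', 'd') => mismatch, stop
LCP = "cpan" (length 4)

4


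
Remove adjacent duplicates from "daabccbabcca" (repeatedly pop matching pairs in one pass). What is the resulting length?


Input: daabccbabcca
Stack-based adjacent duplicate removal:
  Read 'd': push. Stack: d
  Read 'a': push. Stack: da
  Read 'a': matches stack top 'a' => pop. Stack: d
  Read 'b': push. Stack: db
  Read 'c': push. Stack: dbc
  Read 'c': matches stack top 'c' => pop. Stack: db
  Read 'b': matches stack top 'b' => pop. Stack: d
  Read 'a': push. Stack: da
  Read 'b': push. Stack: dab
  Read 'c': push. Stack: dabc
  Read 'c': matches stack top 'c' => pop. Stack: dab
  Read 'a': push. Stack: daba
Final stack: "daba" (length 4)

4


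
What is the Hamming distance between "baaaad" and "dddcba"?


Comparing "baaaad" and "dddcba" position by position:
  Position 0: 'b' vs 'd' => differ
  Position 1: 'a' vs 'd' => differ
  Position 2: 'a' vs 'd' => differ
  Position 3: 'a' vs 'c' => differ
  Position 4: 'a' vs 'b' => differ
  Position 5: 'd' vs 'a' => differ
Total differences (Hamming distance): 6

6


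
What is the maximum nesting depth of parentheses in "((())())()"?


Input: "((())())()"
Tracking depth:
  Position 0 '(': depth becomes 1
  Position 1 '(': depth becomes 2
  Position 2 '(': depth becomes 3
  Position 3 ')': depth becomes 2
  Position 4 ')': depth becomes 1
  Position 5 '(': depth becomes 2
  Position 6 ')': depth becomes 1
  Position 7 ')': depth becomes 0
  Position 8 '(': depth becomes 1
  Position 9 ')': depth becomes 0
Maximum depth reached: 3

3


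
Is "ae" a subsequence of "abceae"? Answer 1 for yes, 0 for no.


Check if "ae" is a subsequence of "abceae"
Greedy scan:
  Position 0 ('a'): matches sub[0] = 'a'
  Position 1 ('b'): no match needed
  Position 2 ('c'): no match needed
  Position 3 ('e'): matches sub[1] = 'e'
  Position 4 ('a'): no match needed
  Position 5 ('e'): no match needed
All 2 characters matched => is a subsequence

1


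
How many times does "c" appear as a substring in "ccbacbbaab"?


Searching for "c" in "ccbacbbaab"
Scanning each position:
  Position 0: "c" => MATCH
  Position 1: "c" => MATCH
  Position 2: "b" => no
  Position 3: "a" => no
  Position 4: "c" => MATCH
  Position 5: "b" => no
  Position 6: "b" => no
  Position 7: "a" => no
  Position 8: "a" => no
  Position 9: "b" => no
Total occurrences: 3

3


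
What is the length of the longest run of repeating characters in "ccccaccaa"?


Input: "ccccaccaa"
Scanning for longest run:
  Position 1 ('c'): continues run of 'c', length=2
  Position 2 ('c'): continues run of 'c', length=3
  Position 3 ('c'): continues run of 'c', length=4
  Position 4 ('a'): new char, reset run to 1
  Position 5 ('c'): new char, reset run to 1
  Position 6 ('c'): continues run of 'c', length=2
  Position 7 ('a'): new char, reset run to 1
  Position 8 ('a'): continues run of 'a', length=2
Longest run: 'c' with length 4

4


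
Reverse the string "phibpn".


Input: phibpn
Reading characters right to left:
  Position 5: 'n'
  Position 4: 'p'
  Position 3: 'b'
  Position 2: 'i'
  Position 1: 'h'
  Position 0: 'p'
Reversed: npbihp

npbihp


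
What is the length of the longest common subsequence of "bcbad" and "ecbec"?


LCS of "bcbad" and "ecbec"
DP table:
           e    c    b    e    c
      0    0    0    0    0    0
  b   0    0    0    1    1    1
  c   0    0    1    1    1    2
  b   0    0    1    2    2    2
  a   0    0    1    2    2    2
  d   0    0    1    2    2    2
LCS length = dp[5][5] = 2

2


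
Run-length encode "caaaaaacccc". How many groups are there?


Input: caaaaaacccc
Scanning for consecutive runs:
  Group 1: 'c' x 1 (positions 0-0)
  Group 2: 'a' x 6 (positions 1-6)
  Group 3: 'c' x 4 (positions 7-10)
Total groups: 3

3


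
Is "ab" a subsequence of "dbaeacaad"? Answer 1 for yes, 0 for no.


Check if "ab" is a subsequence of "dbaeacaad"
Greedy scan:
  Position 0 ('d'): no match needed
  Position 1 ('b'): no match needed
  Position 2 ('a'): matches sub[0] = 'a'
  Position 3 ('e'): no match needed
  Position 4 ('a'): no match needed
  Position 5 ('c'): no match needed
  Position 6 ('a'): no match needed
  Position 7 ('a'): no match needed
  Position 8 ('d'): no match needed
Only matched 1/2 characters => not a subsequence

0


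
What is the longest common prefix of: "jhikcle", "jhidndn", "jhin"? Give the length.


Words: jhikcle, jhidndn, jhin
  Position 0: all 'j' => match
  Position 1: all 'h' => match
  Position 2: all 'i' => match
  Position 3: ('k', 'd', 'n') => mismatch, stop
LCP = "jhi" (length 3)

3


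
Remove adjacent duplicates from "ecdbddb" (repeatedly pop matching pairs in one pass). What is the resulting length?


Input: ecdbddb
Stack-based adjacent duplicate removal:
  Read 'e': push. Stack: e
  Read 'c': push. Stack: ec
  Read 'd': push. Stack: ecd
  Read 'b': push. Stack: ecdb
  Read 'd': push. Stack: ecdbd
  Read 'd': matches stack top 'd' => pop. Stack: ecdb
  Read 'b': matches stack top 'b' => pop. Stack: ecd
Final stack: "ecd" (length 3)

3


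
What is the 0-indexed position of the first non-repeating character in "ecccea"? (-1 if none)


Input: ecccea
Character frequencies:
  'a': 1
  'c': 3
  'e': 2
Scanning left to right for freq == 1:
  Position 0 ('e'): freq=2, skip
  Position 1 ('c'): freq=3, skip
  Position 2 ('c'): freq=3, skip
  Position 3 ('c'): freq=3, skip
  Position 4 ('e'): freq=2, skip
  Position 5 ('a'): unique! => answer = 5

5


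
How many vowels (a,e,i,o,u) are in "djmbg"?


Input: djmbg
Checking each character:
  'd' at position 0: consonant
  'j' at position 1: consonant
  'm' at position 2: consonant
  'b' at position 3: consonant
  'g' at position 4: consonant
Total vowels: 0

0


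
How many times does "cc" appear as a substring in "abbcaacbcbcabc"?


Searching for "cc" in "abbcaacbcbcabc"
Scanning each position:
  Position 0: "ab" => no
  Position 1: "bb" => no
  Position 2: "bc" => no
  Position 3: "ca" => no
  Position 4: "aa" => no
  Position 5: "ac" => no
  Position 6: "cb" => no
  Position 7: "bc" => no
  Position 8: "cb" => no
  Position 9: "bc" => no
  Position 10: "ca" => no
  Position 11: "ab" => no
  Position 12: "bc" => no
Total occurrences: 0

0


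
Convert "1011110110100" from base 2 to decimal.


Input: "1011110110100" in base 2
Positional expansion:
  Digit '1' (value 1) x 2^12 = 4096
  Digit '0' (value 0) x 2^11 = 0
  Digit '1' (value 1) x 2^10 = 1024
  Digit '1' (value 1) x 2^9 = 512
  Digit '1' (value 1) x 2^8 = 256
  Digit '1' (value 1) x 2^7 = 128
  Digit '0' (value 0) x 2^6 = 0
  Digit '1' (value 1) x 2^5 = 32
  Digit '1' (value 1) x 2^4 = 16
  Digit '0' (value 0) x 2^3 = 0
  Digit '1' (value 1) x 2^2 = 4
  Digit '0' (value 0) x 2^1 = 0
  Digit '0' (value 0) x 2^0 = 0
Sum = 6068

6068


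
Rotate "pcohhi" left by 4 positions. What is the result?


Input: "pcohhi", rotate left by 4
First 4 characters: "pcoh"
Remaining characters: "hi"
Concatenate remaining + first: "hi" + "pcoh" = "hipcoh"

hipcoh


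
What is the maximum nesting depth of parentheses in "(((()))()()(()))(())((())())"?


Input: "(((()))()()(()))(())((())())"
Tracking depth:
  Position 0 '(': depth becomes 1
  Position 1 '(': depth becomes 2
  Position 2 '(': depth becomes 3
  Position 3 '(': depth becomes 4
  Position 4 ')': depth becomes 3
  Position 5 ')': depth becomes 2
  Position 6 ')': depth becomes 1
  Position 7 '(': depth becomes 2
  Position 8 ')': depth becomes 1
  Position 9 '(': depth becomes 2
  Position 10 ')': depth becomes 1
  Position 11 '(': depth becomes 2
  Position 12 '(': depth becomes 3
  Position 13 ')': depth becomes 2
  Position 14 ')': depth becomes 1
  Position 15 ')': depth becomes 0
  Position 16 '(': depth becomes 1
  Position 17 '(': depth becomes 2
  Position 18 ')': depth becomes 1
  Position 19 ')': depth becomes 0
  Position 20 '(': depth becomes 1
  Position 21 '(': depth becomes 2
  Position 22 '(': depth becomes 3
  Position 23 ')': depth becomes 2
  Position 24 ')': depth becomes 1
  Position 25 '(': depth becomes 2
  Position 26 ')': depth becomes 1
  Position 27 ')': depth becomes 0
Maximum depth reached: 4

4


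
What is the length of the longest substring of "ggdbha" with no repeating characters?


Input: "ggdbha"
Sliding window (track last position of each char):
  Position 0 ('g'): window [0,0] length 1 -- new best
  Position 1 ('g'): repeat (last at 0), move window start to 1
  Position 1 ('g'): window [1,1] length 1
  Position 2 ('d'): window [1,2] length 2 -- new best
  Position 3 ('b'): window [1,3] length 3 -- new best
  Position 4 ('h'): window [1,4] length 4 -- new best
  Position 5 ('a'): window [1,5] length 5 -- new best
Longest substring with no repeats: "gdbha" with length 5

5


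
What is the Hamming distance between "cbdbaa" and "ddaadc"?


Comparing "cbdbaa" and "ddaadc" position by position:
  Position 0: 'c' vs 'd' => differ
  Position 1: 'b' vs 'd' => differ
  Position 2: 'd' vs 'a' => differ
  Position 3: 'b' vs 'a' => differ
  Position 4: 'a' vs 'd' => differ
  Position 5: 'a' vs 'c' => differ
Total differences (Hamming distance): 6

6


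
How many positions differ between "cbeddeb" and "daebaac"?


Comparing "cbeddeb" and "daebaac" position by position:
  Position 0: 'c' vs 'd' => DIFFER
  Position 1: 'b' vs 'a' => DIFFER
  Position 2: 'e' vs 'e' => same
  Position 3: 'd' vs 'b' => DIFFER
  Position 4: 'd' vs 'a' => DIFFER
  Position 5: 'e' vs 'a' => DIFFER
  Position 6: 'b' vs 'c' => DIFFER
Positions that differ: 6

6


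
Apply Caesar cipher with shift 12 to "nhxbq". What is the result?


Caesar cipher: shift "nhxbq" by 12
  'n' (pos 13) + 12 = pos 25 = 'z'
  'h' (pos 7) + 12 = pos 19 = 't'
  'x' (pos 23) + 12 = pos 9 = 'j'
  'b' (pos 1) + 12 = pos 13 = 'n'
  'q' (pos 16) + 12 = pos 2 = 'c'
Result: ztjnc

ztjnc


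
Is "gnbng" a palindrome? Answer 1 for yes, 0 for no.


Input: gnbng
Reversed: gnbng
  Compare pos 0 ('g') with pos 4 ('g'): match
  Compare pos 1 ('n') with pos 3 ('n'): match
Result: palindrome

1


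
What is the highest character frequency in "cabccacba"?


Input: cabccacba
Character counts:
  'a': 3
  'b': 2
  'c': 4
Maximum frequency: 4

4


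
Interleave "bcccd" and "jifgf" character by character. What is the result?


Interleaving "bcccd" and "jifgf":
  Position 0: 'b' from first, 'j' from second => "bj"
  Position 1: 'c' from first, 'i' from second => "ci"
  Position 2: 'c' from first, 'f' from second => "cf"
  Position 3: 'c' from first, 'g' from second => "cg"
  Position 4: 'd' from first, 'f' from second => "df"
Result: bjcicfcgdf

bjcicfcgdf


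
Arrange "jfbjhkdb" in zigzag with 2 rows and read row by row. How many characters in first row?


Zigzag "jfbjhkdb" into 2 rows:
Placing characters:
  'j' => row 0
  'f' => row 1
  'b' => row 0
  'j' => row 1
  'h' => row 0
  'k' => row 1
  'd' => row 0
  'b' => row 1
Rows:
  Row 0: "jbhd"
  Row 1: "fjkb"
First row length: 4

4


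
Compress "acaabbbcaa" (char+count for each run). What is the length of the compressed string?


Input: acaabbbcaa
Runs:
  'a' x 1 => "a1"
  'c' x 1 => "c1"
  'a' x 2 => "a2"
  'b' x 3 => "b3"
  'c' x 1 => "c1"
  'a' x 2 => "a2"
Compressed: "a1c1a2b3c1a2"
Compressed length: 12

12


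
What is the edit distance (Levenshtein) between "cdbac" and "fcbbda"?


Computing edit distance: "cdbac" -> "fcbbda"
DP table:
           f    c    b    b    d    a
      0    1    2    3    4    5    6
  c   1    1    1    2    3    4    5
  d   2    2    2    2    3    3    4
  b   3    3    3    2    2    3    4
  a   4    4    4    3    3    3    3
  c   5    5    4    4    4    4    4
Edit distance = dp[5][6] = 4

4


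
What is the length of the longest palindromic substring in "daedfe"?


Input: "daedfe"
Checking substrings for palindromes:
  No multi-char palindromic substrings found
Longest palindromic substring: "d" with length 1

1


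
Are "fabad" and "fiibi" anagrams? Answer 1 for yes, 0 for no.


Strings: "fabad", "fiibi"
Sorted first:  aabdf
Sorted second: bfiii
Differ at position 0: 'a' vs 'b' => not anagrams

0


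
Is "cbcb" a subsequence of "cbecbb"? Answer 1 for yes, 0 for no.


Check if "cbcb" is a subsequence of "cbecbb"
Greedy scan:
  Position 0 ('c'): matches sub[0] = 'c'
  Position 1 ('b'): matches sub[1] = 'b'
  Position 2 ('e'): no match needed
  Position 3 ('c'): matches sub[2] = 'c'
  Position 4 ('b'): matches sub[3] = 'b'
  Position 5 ('b'): no match needed
All 4 characters matched => is a subsequence

1


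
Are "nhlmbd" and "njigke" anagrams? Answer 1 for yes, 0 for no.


Strings: "nhlmbd", "njigke"
Sorted first:  bdhlmn
Sorted second: egijkn
Differ at position 0: 'b' vs 'e' => not anagrams

0


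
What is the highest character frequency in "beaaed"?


Input: beaaed
Character counts:
  'a': 2
  'b': 1
  'd': 1
  'e': 2
Maximum frequency: 2

2


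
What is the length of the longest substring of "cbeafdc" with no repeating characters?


Input: "cbeafdc"
Sliding window (track last position of each char):
  Position 0 ('c'): window [0,0] length 1 -- new best
  Position 1 ('b'): window [0,1] length 2 -- new best
  Position 2 ('e'): window [0,2] length 3 -- new best
  Position 3 ('a'): window [0,3] length 4 -- new best
  Position 4 ('f'): window [0,4] length 5 -- new best
  Position 5 ('d'): window [0,5] length 6 -- new best
  Position 6 ('c'): repeat (last at 0), move window start to 1
  Position 6 ('c'): window [1,6] length 6
Longest substring with no repeats: "cbeafd" with length 6

6


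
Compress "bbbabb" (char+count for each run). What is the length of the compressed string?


Input: bbbabb
Runs:
  'b' x 3 => "b3"
  'a' x 1 => "a1"
  'b' x 2 => "b2"
Compressed: "b3a1b2"
Compressed length: 6

6


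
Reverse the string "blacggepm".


Input: blacggepm
Reading characters right to left:
  Position 8: 'm'
  Position 7: 'p'
  Position 6: 'e'
  Position 5: 'g'
  Position 4: 'g'
  Position 3: 'c'
  Position 2: 'a'
  Position 1: 'l'
  Position 0: 'b'
Reversed: mpeggcalb

mpeggcalb


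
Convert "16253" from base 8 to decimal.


Input: "16253" in base 8
Positional expansion:
  Digit '1' (value 1) x 8^4 = 4096
  Digit '6' (value 6) x 8^3 = 3072
  Digit '2' (value 2) x 8^2 = 128
  Digit '5' (value 5) x 8^1 = 40
  Digit '3' (value 3) x 8^0 = 3
Sum = 7339

7339


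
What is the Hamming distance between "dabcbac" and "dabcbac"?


Comparing "dabcbac" and "dabcbac" position by position:
  Position 0: 'd' vs 'd' => same
  Position 1: 'a' vs 'a' => same
  Position 2: 'b' vs 'b' => same
  Position 3: 'c' vs 'c' => same
  Position 4: 'b' vs 'b' => same
  Position 5: 'a' vs 'a' => same
  Position 6: 'c' vs 'c' => same
Total differences (Hamming distance): 0

0


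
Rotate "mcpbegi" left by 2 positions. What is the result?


Input: "mcpbegi", rotate left by 2
First 2 characters: "mc"
Remaining characters: "pbegi"
Concatenate remaining + first: "pbegi" + "mc" = "pbegimc"

pbegimc


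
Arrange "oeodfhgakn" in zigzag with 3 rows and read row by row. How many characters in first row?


Zigzag "oeodfhgakn" into 3 rows:
Placing characters:
  'o' => row 0
  'e' => row 1
  'o' => row 2
  'd' => row 1
  'f' => row 0
  'h' => row 1
  'g' => row 2
  'a' => row 1
  'k' => row 0
  'n' => row 1
Rows:
  Row 0: "ofk"
  Row 1: "edhan"
  Row 2: "og"
First row length: 3

3


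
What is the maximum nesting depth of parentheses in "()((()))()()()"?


Input: "()((()))()()()"
Tracking depth:
  Position 0 '(': depth becomes 1
  Position 1 ')': depth becomes 0
  Position 2 '(': depth becomes 1
  Position 3 '(': depth becomes 2
  Position 4 '(': depth becomes 3
  Position 5 ')': depth becomes 2
  Position 6 ')': depth becomes 1
  Position 7 ')': depth becomes 0
  Position 8 '(': depth becomes 1
  Position 9 ')': depth becomes 0
  Position 10 '(': depth becomes 1
  Position 11 ')': depth becomes 0
  Position 12 '(': depth becomes 1
  Position 13 ')': depth becomes 0
Maximum depth reached: 3

3


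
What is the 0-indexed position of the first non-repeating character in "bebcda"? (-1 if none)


Input: bebcda
Character frequencies:
  'a': 1
  'b': 2
  'c': 1
  'd': 1
  'e': 1
Scanning left to right for freq == 1:
  Position 0 ('b'): freq=2, skip
  Position 1 ('e'): unique! => answer = 1

1


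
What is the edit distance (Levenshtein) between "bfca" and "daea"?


Computing edit distance: "bfca" -> "daea"
DP table:
           d    a    e    a
      0    1    2    3    4
  b   1    1    2    3    4
  f   2    2    2    3    4
  c   3    3    3    3    4
  a   4    4    3    4    3
Edit distance = dp[4][4] = 3

3


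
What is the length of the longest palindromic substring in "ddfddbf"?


Input: "ddfddbf"
Checking substrings for palindromes:
  [0:5] "ddfdd" (len 5) => palindrome
  [1:4] "dfd" (len 3) => palindrome
  [0:2] "dd" (len 2) => palindrome
  [3:5] "dd" (len 2) => palindrome
Longest palindromic substring: "ddfdd" with length 5

5


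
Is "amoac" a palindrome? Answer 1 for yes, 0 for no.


Input: amoac
Reversed: caoma
  Compare pos 0 ('a') with pos 4 ('c'): MISMATCH
  Compare pos 1 ('m') with pos 3 ('a'): MISMATCH
Result: not a palindrome

0


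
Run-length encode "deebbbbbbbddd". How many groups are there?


Input: deebbbbbbbddd
Scanning for consecutive runs:
  Group 1: 'd' x 1 (positions 0-0)
  Group 2: 'e' x 2 (positions 1-2)
  Group 3: 'b' x 7 (positions 3-9)
  Group 4: 'd' x 3 (positions 10-12)
Total groups: 4

4


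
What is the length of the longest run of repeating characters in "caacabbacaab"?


Input: "caacabbacaab"
Scanning for longest run:
  Position 1 ('a'): new char, reset run to 1
  Position 2 ('a'): continues run of 'a', length=2
  Position 3 ('c'): new char, reset run to 1
  Position 4 ('a'): new char, reset run to 1
  Position 5 ('b'): new char, reset run to 1
  Position 6 ('b'): continues run of 'b', length=2
  Position 7 ('a'): new char, reset run to 1
  Position 8 ('c'): new char, reset run to 1
  Position 9 ('a'): new char, reset run to 1
  Position 10 ('a'): continues run of 'a', length=2
  Position 11 ('b'): new char, reset run to 1
Longest run: 'a' with length 2

2


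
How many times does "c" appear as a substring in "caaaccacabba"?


Searching for "c" in "caaaccacabba"
Scanning each position:
  Position 0: "c" => MATCH
  Position 1: "a" => no
  Position 2: "a" => no
  Position 3: "a" => no
  Position 4: "c" => MATCH
  Position 5: "c" => MATCH
  Position 6: "a" => no
  Position 7: "c" => MATCH
  Position 8: "a" => no
  Position 9: "b" => no
  Position 10: "b" => no
  Position 11: "a" => no
Total occurrences: 4

4


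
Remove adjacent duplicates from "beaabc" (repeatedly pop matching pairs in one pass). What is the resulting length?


Input: beaabc
Stack-based adjacent duplicate removal:
  Read 'b': push. Stack: b
  Read 'e': push. Stack: be
  Read 'a': push. Stack: bea
  Read 'a': matches stack top 'a' => pop. Stack: be
  Read 'b': push. Stack: beb
  Read 'c': push. Stack: bebc
Final stack: "bebc" (length 4)

4


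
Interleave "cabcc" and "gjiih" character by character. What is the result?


Interleaving "cabcc" and "gjiih":
  Position 0: 'c' from first, 'g' from second => "cg"
  Position 1: 'a' from first, 'j' from second => "aj"
  Position 2: 'b' from first, 'i' from second => "bi"
  Position 3: 'c' from first, 'i' from second => "ci"
  Position 4: 'c' from first, 'h' from second => "ch"
Result: cgajbicich

cgajbicich


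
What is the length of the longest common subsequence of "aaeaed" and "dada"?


LCS of "aaeaed" and "dada"
DP table:
           d    a    d    a
      0    0    0    0    0
  a   0    0    1    1    1
  a   0    0    1    1    2
  e   0    0    1    1    2
  a   0    0    1    1    2
  e   0    0    1    1    2
  d   0    1    1    2    2
LCS length = dp[6][4] = 2

2


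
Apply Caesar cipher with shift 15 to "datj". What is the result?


Caesar cipher: shift "datj" by 15
  'd' (pos 3) + 15 = pos 18 = 's'
  'a' (pos 0) + 15 = pos 15 = 'p'
  't' (pos 19) + 15 = pos 8 = 'i'
  'j' (pos 9) + 15 = pos 24 = 'y'
Result: spiy

spiy


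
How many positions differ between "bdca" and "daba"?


Comparing "bdca" and "daba" position by position:
  Position 0: 'b' vs 'd' => DIFFER
  Position 1: 'd' vs 'a' => DIFFER
  Position 2: 'c' vs 'b' => DIFFER
  Position 3: 'a' vs 'a' => same
Positions that differ: 3

3


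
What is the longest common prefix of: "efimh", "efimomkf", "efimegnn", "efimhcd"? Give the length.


Words: efimh, efimomkf, efimegnn, efimhcd
  Position 0: all 'e' => match
  Position 1: all 'f' => match
  Position 2: all 'i' => match
  Position 3: all 'm' => match
  Position 4: ('h', 'o', 'e', 'h') => mismatch, stop
LCP = "efim" (length 4)

4


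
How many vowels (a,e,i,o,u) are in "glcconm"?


Input: glcconm
Checking each character:
  'g' at position 0: consonant
  'l' at position 1: consonant
  'c' at position 2: consonant
  'c' at position 3: consonant
  'o' at position 4: vowel (running total: 1)
  'n' at position 5: consonant
  'm' at position 6: consonant
Total vowels: 1

1


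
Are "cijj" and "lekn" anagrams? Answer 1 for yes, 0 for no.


Strings: "cijj", "lekn"
Sorted first:  cijj
Sorted second: ekln
Differ at position 0: 'c' vs 'e' => not anagrams

0


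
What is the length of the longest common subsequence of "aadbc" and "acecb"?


LCS of "aadbc" and "acecb"
DP table:
           a    c    e    c    b
      0    0    0    0    0    0
  a   0    1    1    1    1    1
  a   0    1    1    1    1    1
  d   0    1    1    1    1    1
  b   0    1    1    1    1    2
  c   0    1    2    2    2    2
LCS length = dp[5][5] = 2

2


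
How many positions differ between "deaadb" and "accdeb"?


Comparing "deaadb" and "accdeb" position by position:
  Position 0: 'd' vs 'a' => DIFFER
  Position 1: 'e' vs 'c' => DIFFER
  Position 2: 'a' vs 'c' => DIFFER
  Position 3: 'a' vs 'd' => DIFFER
  Position 4: 'd' vs 'e' => DIFFER
  Position 5: 'b' vs 'b' => same
Positions that differ: 5

5


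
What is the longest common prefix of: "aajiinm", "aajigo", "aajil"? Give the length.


Words: aajiinm, aajigo, aajil
  Position 0: all 'a' => match
  Position 1: all 'a' => match
  Position 2: all 'j' => match
  Position 3: all 'i' => match
  Position 4: ('i', 'g', 'l') => mismatch, stop
LCP = "aaji" (length 4)

4


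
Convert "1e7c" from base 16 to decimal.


Input: "1e7c" in base 16
Positional expansion:
  Digit '1' (value 1) x 16^3 = 4096
  Digit 'e' (value 14) x 16^2 = 3584
  Digit '7' (value 7) x 16^1 = 112
  Digit 'c' (value 12) x 16^0 = 12
Sum = 7804

7804


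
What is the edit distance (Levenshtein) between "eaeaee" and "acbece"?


Computing edit distance: "eaeaee" -> "acbece"
DP table:
           a    c    b    e    c    e
      0    1    2    3    4    5    6
  e   1    1    2    3    3    4    5
  a   2    1    2    3    4    4    5
  e   3    2    2    3    3    4    4
  a   4    3    3    3    4    4    5
  e   5    4    4    4    3    4    4
  e   6    5    5    5    4    4    4
Edit distance = dp[6][6] = 4

4


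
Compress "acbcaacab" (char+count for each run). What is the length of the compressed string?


Input: acbcaacab
Runs:
  'a' x 1 => "a1"
  'c' x 1 => "c1"
  'b' x 1 => "b1"
  'c' x 1 => "c1"
  'a' x 2 => "a2"
  'c' x 1 => "c1"
  'a' x 1 => "a1"
  'b' x 1 => "b1"
Compressed: "a1c1b1c1a2c1a1b1"
Compressed length: 16

16


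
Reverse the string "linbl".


Input: linbl
Reading characters right to left:
  Position 4: 'l'
  Position 3: 'b'
  Position 2: 'n'
  Position 1: 'i'
  Position 0: 'l'
Reversed: lbnil

lbnil


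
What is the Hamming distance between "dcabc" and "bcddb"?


Comparing "dcabc" and "bcddb" position by position:
  Position 0: 'd' vs 'b' => differ
  Position 1: 'c' vs 'c' => same
  Position 2: 'a' vs 'd' => differ
  Position 3: 'b' vs 'd' => differ
  Position 4: 'c' vs 'b' => differ
Total differences (Hamming distance): 4

4
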